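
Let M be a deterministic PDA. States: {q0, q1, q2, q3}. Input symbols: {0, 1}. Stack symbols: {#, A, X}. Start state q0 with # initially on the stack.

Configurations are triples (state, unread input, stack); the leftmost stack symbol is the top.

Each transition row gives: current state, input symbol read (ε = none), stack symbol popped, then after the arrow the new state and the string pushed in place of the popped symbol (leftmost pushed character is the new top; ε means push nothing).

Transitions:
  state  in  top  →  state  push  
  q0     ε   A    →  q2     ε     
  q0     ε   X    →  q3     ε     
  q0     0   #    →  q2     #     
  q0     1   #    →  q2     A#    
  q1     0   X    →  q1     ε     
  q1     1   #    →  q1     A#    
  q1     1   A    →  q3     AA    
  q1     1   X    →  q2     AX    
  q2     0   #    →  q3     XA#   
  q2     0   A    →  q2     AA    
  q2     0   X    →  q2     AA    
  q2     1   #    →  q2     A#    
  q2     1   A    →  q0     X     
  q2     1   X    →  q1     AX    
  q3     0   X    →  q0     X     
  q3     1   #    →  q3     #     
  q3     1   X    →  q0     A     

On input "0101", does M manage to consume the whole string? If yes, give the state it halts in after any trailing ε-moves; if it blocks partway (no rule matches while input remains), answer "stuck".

(q0, 0101, #) ⊢ (q2, 101, #) ⊢ (q2, 01, A#) ⊢ (q2, 1, AA#) ⊢ (q0, ε, XA#) ⊢ (q3, ε, A#)
All input consumed; M is in state q3.

q3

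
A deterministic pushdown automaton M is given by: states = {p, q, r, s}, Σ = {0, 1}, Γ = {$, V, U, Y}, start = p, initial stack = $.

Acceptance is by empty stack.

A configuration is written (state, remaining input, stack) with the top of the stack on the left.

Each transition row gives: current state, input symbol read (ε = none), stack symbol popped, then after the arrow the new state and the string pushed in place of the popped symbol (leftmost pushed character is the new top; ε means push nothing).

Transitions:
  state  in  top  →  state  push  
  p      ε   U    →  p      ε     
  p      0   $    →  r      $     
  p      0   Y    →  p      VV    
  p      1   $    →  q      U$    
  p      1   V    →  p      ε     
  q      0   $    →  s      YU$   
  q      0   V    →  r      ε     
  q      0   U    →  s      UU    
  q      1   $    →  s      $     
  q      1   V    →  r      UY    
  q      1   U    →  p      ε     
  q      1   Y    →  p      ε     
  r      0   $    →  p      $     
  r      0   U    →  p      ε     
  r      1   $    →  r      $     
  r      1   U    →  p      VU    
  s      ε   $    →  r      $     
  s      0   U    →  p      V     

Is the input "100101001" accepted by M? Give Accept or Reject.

Reject

(p, 100101001, $)
  read 1, top $: go to q, push U$ → (q, 00101001, U$)
  read 0, top U: go to s, push UU → (s, 0101001, UU$)
  read 0, top U: go to p, push V → (p, 101001, VU$)
  read 1, top V: go to p, push ε → (p, 01001, U$)
  ε-move, top U: go to p, push ε → (p, 01001, $)
  read 0, top $: go to r, push $ → (r, 1001, $)
  read 1, top $: go to r, push $ → (r, 001, $)
  read 0, top $: go to p, push $ → (p, 01, $)
  read 0, top $: go to r, push $ → (r, 1, $)
  read 1, top $: go to r, push $ → (r, ε, $)
All input consumed; stack is $, not empty, and no further ε-move applies.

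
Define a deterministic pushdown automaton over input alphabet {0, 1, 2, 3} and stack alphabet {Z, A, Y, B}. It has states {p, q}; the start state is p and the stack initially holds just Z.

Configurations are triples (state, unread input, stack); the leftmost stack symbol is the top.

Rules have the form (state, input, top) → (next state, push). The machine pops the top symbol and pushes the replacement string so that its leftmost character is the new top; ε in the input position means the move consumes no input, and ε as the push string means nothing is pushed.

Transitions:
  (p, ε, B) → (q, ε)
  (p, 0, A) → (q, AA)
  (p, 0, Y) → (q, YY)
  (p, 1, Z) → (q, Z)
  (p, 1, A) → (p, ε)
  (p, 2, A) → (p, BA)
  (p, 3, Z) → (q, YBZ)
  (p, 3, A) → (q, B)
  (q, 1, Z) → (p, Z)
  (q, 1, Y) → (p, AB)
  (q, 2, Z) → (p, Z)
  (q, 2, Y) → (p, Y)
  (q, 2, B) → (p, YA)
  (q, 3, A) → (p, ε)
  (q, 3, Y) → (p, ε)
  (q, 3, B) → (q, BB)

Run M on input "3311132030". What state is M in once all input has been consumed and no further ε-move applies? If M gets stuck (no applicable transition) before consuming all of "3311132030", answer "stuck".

(p, 3311132030, Z) ⊢ (q, 311132030, YBZ) ⊢ (p, 11132030, BZ) ⊢ (q, 11132030, Z) ⊢ (p, 1132030, Z) ⊢ (q, 132030, Z) ⊢ (p, 32030, Z) ⊢ (q, 2030, YBZ) ⊢ (p, 030, YBZ) ⊢ (q, 30, YYBZ) ⊢ (p, 0, YBZ) ⊢ (q, ε, YYBZ)
All input consumed; M is in state q.

q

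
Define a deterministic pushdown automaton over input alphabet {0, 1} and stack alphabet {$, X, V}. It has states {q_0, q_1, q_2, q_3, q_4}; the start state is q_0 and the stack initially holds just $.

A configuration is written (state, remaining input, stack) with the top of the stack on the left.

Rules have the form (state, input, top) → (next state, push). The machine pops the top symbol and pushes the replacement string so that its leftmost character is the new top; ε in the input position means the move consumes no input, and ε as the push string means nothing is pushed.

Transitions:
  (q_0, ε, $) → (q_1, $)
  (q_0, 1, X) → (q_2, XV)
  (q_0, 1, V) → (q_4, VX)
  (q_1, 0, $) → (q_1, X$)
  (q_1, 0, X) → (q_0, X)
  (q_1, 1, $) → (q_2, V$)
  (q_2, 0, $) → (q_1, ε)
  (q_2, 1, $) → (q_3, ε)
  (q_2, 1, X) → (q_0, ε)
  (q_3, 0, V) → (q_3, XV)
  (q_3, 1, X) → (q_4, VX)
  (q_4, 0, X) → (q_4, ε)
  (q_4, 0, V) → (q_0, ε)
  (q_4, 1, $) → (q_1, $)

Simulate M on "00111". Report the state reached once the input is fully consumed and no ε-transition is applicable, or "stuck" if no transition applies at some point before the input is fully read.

q_4

(q_0, 00111, $)
  ε-move, top $: go to q_1, push $ → (q_1, 00111, $)
  read 0, top $: go to q_1, push X$ → (q_1, 0111, X$)
  read 0, top X: go to q_0, push X → (q_0, 111, X$)
  read 1, top X: go to q_2, push XV → (q_2, 11, XV$)
  read 1, top X: go to q_0, push ε → (q_0, 1, V$)
  read 1, top V: go to q_4, push VX → (q_4, ε, VX$)
All input consumed; M is in state q_4.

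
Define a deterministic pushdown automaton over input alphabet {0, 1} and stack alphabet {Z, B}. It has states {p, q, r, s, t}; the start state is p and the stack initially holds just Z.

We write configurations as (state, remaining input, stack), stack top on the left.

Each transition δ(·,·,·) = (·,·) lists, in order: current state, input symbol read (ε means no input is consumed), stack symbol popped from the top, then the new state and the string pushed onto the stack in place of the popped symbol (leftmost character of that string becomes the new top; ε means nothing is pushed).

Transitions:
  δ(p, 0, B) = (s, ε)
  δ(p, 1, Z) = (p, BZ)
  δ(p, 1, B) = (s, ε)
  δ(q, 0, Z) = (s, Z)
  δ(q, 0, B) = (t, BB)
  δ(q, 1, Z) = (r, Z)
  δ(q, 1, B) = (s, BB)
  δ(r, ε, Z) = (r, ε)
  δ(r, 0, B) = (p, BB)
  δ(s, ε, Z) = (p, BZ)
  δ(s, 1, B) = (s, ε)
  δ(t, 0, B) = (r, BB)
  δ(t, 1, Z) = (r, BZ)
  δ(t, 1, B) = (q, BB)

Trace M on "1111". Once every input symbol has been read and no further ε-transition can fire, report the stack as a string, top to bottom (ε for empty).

(p, 1111, Z)
  read 1, top Z: go to p, push BZ → (p, 111, BZ)
  read 1, top B: go to s, push ε → (s, 11, Z)
  ε-move, top Z: go to p, push BZ → (p, 11, BZ)
  read 1, top B: go to s, push ε → (s, 1, Z)
  ε-move, top Z: go to p, push BZ → (p, 1, BZ)
  read 1, top B: go to s, push ε → (s, ε, Z)
  ε-move, top Z: go to p, push BZ → (p, ε, BZ)
All input consumed in state p with stack BZ.

BZ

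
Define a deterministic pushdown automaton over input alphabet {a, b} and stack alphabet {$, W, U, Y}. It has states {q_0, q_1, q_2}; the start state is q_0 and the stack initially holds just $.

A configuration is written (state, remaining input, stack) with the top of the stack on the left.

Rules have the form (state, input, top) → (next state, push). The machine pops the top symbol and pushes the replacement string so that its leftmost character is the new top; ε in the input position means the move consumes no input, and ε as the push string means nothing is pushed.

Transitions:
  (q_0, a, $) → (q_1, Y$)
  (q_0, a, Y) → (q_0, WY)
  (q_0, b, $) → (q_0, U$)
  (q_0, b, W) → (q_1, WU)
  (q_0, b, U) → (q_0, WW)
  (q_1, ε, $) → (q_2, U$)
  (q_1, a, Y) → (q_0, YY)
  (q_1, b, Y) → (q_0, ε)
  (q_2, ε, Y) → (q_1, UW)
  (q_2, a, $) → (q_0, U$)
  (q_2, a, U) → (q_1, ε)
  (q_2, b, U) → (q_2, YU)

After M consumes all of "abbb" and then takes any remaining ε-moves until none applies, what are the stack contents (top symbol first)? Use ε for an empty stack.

(q_0, abbb, $)
  read a, top $: go to q_1, push Y$ → (q_1, bbb, Y$)
  read b, top Y: go to q_0, push ε → (q_0, bb, $)
  read b, top $: go to q_0, push U$ → (q_0, b, U$)
  read b, top U: go to q_0, push WW → (q_0, ε, WW$)
All input consumed in state q_0 with stack WW$.

WW$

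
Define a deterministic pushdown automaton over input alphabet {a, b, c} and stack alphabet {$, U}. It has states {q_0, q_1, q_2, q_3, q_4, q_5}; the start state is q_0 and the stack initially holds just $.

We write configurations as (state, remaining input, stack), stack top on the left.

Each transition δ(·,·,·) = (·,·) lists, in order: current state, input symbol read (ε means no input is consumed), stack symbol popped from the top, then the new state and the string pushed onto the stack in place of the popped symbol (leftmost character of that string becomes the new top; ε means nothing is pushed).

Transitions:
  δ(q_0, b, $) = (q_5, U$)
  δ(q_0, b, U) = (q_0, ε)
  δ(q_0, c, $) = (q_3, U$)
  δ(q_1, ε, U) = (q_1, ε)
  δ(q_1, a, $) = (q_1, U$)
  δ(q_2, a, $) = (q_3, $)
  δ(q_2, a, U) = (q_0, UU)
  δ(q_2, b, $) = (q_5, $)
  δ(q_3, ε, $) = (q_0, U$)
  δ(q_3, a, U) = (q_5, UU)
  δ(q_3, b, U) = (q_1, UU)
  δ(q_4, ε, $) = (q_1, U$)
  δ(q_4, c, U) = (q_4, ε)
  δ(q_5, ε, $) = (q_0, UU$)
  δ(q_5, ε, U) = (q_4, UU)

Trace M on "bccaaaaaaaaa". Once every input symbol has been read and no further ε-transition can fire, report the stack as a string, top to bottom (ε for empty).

$

(q_0, bccaaaaaaaaa, $)
  read b, top $: go to q_5, push U$ → (q_5, ccaaaaaaaaa, U$)
  ε-move, top U: go to q_4, push UU → (q_4, ccaaaaaaaaa, UU$)
  read c, top U: go to q_4, push ε → (q_4, caaaaaaaaa, U$)
  read c, top U: go to q_4, push ε → (q_4, aaaaaaaaa, $)
  ε-move, top $: go to q_1, push U$ → (q_1, aaaaaaaaa, U$)
  ε-move, top U: go to q_1, push ε → (q_1, aaaaaaaaa, $)
  read a, top $: go to q_1, push U$ → (q_1, aaaaaaaa, U$)
  ε-move, top U: go to q_1, push ε → (q_1, aaaaaaaa, $)
  read a, top $: go to q_1, push U$ → (q_1, aaaaaaa, U$)
  ε-move, top U: go to q_1, push ε → (q_1, aaaaaaa, $)
  read a, top $: go to q_1, push U$ → (q_1, aaaaaa, U$)
  ε-move, top U: go to q_1, push ε → (q_1, aaaaaa, $)
  read a, top $: go to q_1, push U$ → (q_1, aaaaa, U$)
  ε-move, top U: go to q_1, push ε → (q_1, aaaaa, $)
  read a, top $: go to q_1, push U$ → (q_1, aaaa, U$)
  ε-move, top U: go to q_1, push ε → (q_1, aaaa, $)
  read a, top $: go to q_1, push U$ → (q_1, aaa, U$)
  ε-move, top U: go to q_1, push ε → (q_1, aaa, $)
  read a, top $: go to q_1, push U$ → (q_1, aa, U$)
  ε-move, top U: go to q_1, push ε → (q_1, aa, $)
  read a, top $: go to q_1, push U$ → (q_1, a, U$)
  ε-move, top U: go to q_1, push ε → (q_1, a, $)
  read a, top $: go to q_1, push U$ → (q_1, ε, U$)
  ε-move, top U: go to q_1, push ε → (q_1, ε, $)
All input consumed in state q_1 with stack $.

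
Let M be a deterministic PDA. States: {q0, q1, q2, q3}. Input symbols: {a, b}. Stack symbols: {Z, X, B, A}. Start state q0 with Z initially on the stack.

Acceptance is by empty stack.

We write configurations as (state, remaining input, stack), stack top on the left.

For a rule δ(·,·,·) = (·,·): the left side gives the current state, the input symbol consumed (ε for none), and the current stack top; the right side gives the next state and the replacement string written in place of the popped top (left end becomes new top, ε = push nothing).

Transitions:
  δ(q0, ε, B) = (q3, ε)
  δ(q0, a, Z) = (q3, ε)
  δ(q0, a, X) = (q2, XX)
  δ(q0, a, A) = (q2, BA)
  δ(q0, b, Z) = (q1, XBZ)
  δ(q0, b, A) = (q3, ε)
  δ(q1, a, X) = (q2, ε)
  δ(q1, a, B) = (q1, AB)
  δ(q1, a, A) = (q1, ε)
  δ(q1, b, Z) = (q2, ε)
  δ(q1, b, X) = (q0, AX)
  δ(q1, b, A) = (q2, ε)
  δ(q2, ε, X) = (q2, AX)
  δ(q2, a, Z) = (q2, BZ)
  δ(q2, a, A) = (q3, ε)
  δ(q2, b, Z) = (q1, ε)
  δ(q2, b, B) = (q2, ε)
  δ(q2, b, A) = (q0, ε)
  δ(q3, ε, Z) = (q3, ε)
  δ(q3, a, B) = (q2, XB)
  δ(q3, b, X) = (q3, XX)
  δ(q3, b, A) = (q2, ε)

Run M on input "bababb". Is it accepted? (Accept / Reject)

Accept

(q0, bababb, Z)
  read b, top Z: go to q1, push XBZ → (q1, ababb, XBZ)
  read a, top X: go to q2, push ε → (q2, babb, BZ)
  read b, top B: go to q2, push ε → (q2, abb, Z)
  read a, top Z: go to q2, push BZ → (q2, bb, BZ)
  read b, top B: go to q2, push ε → (q2, b, Z)
  read b, top Z: go to q1, push ε → (q1, ε, ε)
All input consumed and the stack is empty.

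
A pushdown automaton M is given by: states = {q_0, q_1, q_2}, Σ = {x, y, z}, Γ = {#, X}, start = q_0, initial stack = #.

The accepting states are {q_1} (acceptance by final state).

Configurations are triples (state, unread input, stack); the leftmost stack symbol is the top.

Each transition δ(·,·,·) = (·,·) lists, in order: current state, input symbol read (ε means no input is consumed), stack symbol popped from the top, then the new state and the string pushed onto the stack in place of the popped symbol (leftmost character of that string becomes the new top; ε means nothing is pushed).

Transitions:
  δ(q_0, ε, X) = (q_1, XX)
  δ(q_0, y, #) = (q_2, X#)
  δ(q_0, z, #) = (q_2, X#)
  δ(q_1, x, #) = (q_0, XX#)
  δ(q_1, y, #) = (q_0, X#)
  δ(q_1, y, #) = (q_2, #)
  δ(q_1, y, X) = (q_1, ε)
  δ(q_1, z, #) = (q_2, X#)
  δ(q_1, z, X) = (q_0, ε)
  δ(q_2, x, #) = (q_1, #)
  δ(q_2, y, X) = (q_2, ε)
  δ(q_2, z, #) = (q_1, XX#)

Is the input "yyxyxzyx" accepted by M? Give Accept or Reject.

Accept

One accepting computation: (q_0, yyxyxzyx, #) ⊢ (q_2, yxyxzyx, X#) ⊢ (q_2, xyxzyx, #) ⊢ (q_1, yxzyx, #) ⊢ (q_2, xzyx, #) ⊢ (q_1, zyx, #) ⊢ (q_2, yx, X#) ⊢ (q_2, x, #) ⊢ (q_1, ε, #)
All input consumed and state q_1 ∈ F.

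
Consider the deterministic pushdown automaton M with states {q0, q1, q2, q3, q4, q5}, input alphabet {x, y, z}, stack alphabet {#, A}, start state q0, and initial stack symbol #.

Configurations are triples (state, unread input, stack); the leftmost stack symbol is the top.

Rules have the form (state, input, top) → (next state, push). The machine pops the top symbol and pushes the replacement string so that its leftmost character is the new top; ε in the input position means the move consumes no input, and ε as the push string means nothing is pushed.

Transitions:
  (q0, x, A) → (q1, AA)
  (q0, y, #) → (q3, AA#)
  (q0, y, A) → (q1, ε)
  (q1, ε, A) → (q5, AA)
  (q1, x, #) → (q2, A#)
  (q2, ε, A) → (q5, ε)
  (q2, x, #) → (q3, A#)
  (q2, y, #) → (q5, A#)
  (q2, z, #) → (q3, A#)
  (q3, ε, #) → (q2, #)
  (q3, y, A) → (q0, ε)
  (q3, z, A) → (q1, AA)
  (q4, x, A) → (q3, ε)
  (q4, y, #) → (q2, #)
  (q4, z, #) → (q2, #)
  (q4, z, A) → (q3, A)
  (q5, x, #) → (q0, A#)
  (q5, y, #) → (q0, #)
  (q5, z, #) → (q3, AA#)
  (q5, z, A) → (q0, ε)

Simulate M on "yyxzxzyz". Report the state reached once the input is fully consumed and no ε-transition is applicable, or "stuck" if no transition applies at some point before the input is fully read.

q0

(q0, yyxzxzyz, #) ⊢ (q3, yxzxzyz, AA#) ⊢ (q0, xzxzyz, A#) ⊢ (q1, zxzyz, AA#) ⊢ (q5, zxzyz, AAA#) ⊢ (q0, xzyz, AA#) ⊢ (q1, zyz, AAA#) ⊢ (q5, zyz, AAAA#) ⊢ (q0, yz, AAA#) ⊢ (q1, z, AA#) ⊢ (q5, z, AAA#) ⊢ (q0, ε, AA#)
All input consumed; M is in state q0.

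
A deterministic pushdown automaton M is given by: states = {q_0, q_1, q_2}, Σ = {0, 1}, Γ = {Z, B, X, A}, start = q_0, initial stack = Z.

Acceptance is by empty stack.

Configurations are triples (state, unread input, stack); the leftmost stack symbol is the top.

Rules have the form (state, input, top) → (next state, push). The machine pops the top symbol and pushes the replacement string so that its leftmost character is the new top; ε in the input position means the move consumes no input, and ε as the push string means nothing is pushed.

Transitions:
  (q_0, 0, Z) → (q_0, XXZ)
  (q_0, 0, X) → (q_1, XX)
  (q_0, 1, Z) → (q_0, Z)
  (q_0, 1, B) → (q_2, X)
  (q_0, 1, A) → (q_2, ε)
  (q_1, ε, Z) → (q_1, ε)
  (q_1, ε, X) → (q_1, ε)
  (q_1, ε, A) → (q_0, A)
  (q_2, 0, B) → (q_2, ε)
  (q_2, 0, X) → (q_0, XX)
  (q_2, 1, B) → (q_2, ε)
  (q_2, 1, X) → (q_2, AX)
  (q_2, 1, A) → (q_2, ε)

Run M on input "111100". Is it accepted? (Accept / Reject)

Accept

(q_0, 111100, Z) ⊢ (q_0, 11100, Z) ⊢ (q_0, 1100, Z) ⊢ (q_0, 100, Z) ⊢ (q_0, 00, Z) ⊢ (q_0, 0, XXZ) ⊢ (q_1, ε, XXXZ) ⊢ (q_1, ε, XXZ) ⊢ (q_1, ε, XZ) ⊢ (q_1, ε, Z) ⊢ (q_1, ε, ε)
All input consumed and the stack is empty.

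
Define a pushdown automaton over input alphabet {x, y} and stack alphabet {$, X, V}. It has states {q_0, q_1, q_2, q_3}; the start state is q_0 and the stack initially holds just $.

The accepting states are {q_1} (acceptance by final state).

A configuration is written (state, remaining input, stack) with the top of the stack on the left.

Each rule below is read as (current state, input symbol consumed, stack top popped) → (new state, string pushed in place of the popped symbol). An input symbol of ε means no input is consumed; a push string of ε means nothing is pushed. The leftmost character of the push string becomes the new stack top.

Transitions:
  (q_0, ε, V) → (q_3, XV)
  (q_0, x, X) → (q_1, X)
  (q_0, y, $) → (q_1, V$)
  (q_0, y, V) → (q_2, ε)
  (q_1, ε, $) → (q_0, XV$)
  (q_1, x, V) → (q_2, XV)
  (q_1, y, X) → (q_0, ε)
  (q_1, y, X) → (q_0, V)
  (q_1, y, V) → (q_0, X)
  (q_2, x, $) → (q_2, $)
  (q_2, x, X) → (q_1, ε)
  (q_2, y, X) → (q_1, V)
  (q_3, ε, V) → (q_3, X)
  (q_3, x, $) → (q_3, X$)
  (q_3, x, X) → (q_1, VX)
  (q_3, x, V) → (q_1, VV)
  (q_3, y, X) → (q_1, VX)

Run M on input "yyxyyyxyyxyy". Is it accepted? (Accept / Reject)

Reject

No computation consumes all input and reaches a final state.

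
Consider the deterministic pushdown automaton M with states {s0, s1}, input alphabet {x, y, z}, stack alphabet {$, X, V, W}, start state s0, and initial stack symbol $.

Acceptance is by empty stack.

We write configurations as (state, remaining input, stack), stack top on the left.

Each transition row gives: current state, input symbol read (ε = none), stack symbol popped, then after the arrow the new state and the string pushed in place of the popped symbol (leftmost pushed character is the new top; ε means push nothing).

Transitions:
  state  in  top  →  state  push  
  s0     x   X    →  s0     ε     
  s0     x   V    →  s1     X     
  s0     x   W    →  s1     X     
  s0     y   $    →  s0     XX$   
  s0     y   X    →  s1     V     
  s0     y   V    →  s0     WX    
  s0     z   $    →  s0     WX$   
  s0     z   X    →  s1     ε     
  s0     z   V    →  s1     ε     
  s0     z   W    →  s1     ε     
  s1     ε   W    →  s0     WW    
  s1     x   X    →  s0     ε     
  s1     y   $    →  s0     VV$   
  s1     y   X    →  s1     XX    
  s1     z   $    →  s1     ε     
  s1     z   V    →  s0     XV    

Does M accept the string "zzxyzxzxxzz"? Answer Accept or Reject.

Accept

(s0, zzxyzxzxxzz, $) ⊢ (s0, zxyzxzxxzz, WX$) ⊢ (s1, xyzxzxxzz, X$) ⊢ (s0, yzxzxxzz, $) ⊢ (s0, zxzxxzz, XX$) ⊢ (s1, xzxxzz, X$) ⊢ (s0, zxxzz, $) ⊢ (s0, xxzz, WX$) ⊢ (s1, xzz, XX$) ⊢ (s0, zz, X$) ⊢ (s1, z, $) ⊢ (s1, ε, ε)
All input consumed and the stack is empty.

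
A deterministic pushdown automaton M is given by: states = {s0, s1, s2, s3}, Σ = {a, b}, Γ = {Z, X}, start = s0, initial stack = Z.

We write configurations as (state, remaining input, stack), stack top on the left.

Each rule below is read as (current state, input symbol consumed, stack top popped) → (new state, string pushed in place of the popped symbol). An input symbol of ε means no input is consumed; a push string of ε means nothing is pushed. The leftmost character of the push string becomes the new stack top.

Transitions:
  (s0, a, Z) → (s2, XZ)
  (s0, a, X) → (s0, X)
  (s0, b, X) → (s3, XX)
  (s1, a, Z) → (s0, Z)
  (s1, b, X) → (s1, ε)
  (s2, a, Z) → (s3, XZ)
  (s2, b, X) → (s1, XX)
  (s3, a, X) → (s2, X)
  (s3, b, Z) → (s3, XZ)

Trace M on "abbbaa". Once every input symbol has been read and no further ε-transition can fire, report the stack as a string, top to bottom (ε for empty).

(s0, abbbaa, Z)
  read a, top Z: go to s2, push XZ → (s2, bbbaa, XZ)
  read b, top X: go to s1, push XX → (s1, bbaa, XXZ)
  read b, top X: go to s1, push ε → (s1, baa, XZ)
  read b, top X: go to s1, push ε → (s1, aa, Z)
  read a, top Z: go to s0, push Z → (s0, a, Z)
  read a, top Z: go to s2, push XZ → (s2, ε, XZ)
All input consumed in state s2 with stack XZ.

XZ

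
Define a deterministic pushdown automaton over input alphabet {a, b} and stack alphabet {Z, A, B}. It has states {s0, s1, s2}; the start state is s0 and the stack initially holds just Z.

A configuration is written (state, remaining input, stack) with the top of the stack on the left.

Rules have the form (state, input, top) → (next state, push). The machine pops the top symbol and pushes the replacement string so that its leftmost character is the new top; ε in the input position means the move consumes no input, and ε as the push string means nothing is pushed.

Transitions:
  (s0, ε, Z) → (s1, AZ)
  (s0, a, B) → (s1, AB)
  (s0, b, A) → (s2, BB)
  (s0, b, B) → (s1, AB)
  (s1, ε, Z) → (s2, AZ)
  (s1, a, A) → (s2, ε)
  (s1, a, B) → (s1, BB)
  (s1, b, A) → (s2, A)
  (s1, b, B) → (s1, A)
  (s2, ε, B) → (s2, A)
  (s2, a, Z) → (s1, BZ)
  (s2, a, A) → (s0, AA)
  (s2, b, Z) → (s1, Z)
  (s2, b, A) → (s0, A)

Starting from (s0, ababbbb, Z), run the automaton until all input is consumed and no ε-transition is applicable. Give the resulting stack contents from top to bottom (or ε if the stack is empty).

(s0, ababbbb, Z)
  ε-move, top Z: go to s1, push AZ → (s1, ababbbb, AZ)
  read a, top A: go to s2, push ε → (s2, babbbb, Z)
  read b, top Z: go to s1, push Z → (s1, abbbb, Z)
  ε-move, top Z: go to s2, push AZ → (s2, abbbb, AZ)
  read a, top A: go to s0, push AA → (s0, bbbb, AAZ)
  read b, top A: go to s2, push BB → (s2, bbb, BBAZ)
  ε-move, top B: go to s2, push A → (s2, bbb, ABAZ)
  read b, top A: go to s0, push A → (s0, bb, ABAZ)
  read b, top A: go to s2, push BB → (s2, b, BBBAZ)
  ε-move, top B: go to s2, push A → (s2, b, ABBAZ)
  read b, top A: go to s0, push A → (s0, ε, ABBAZ)
All input consumed in state s0 with stack ABBAZ.

ABBAZ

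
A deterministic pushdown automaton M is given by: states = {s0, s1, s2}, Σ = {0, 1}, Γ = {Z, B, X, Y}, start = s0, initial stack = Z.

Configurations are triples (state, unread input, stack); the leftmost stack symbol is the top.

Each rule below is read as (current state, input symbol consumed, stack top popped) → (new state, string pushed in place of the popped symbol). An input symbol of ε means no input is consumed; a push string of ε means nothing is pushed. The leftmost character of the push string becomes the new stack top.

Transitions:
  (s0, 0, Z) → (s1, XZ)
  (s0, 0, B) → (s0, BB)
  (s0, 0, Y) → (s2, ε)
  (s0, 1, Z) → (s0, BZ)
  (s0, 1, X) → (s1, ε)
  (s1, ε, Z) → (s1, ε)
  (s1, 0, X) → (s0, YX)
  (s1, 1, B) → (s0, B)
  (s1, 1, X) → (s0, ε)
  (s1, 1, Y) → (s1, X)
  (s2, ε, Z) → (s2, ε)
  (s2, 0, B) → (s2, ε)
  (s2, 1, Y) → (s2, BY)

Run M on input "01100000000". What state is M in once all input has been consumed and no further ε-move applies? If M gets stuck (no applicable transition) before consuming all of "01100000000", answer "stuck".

(s0, 01100000000, Z) ⊢ (s1, 1100000000, XZ) ⊢ (s0, 100000000, Z) ⊢ (s0, 00000000, BZ) ⊢ (s0, 0000000, BBZ) ⊢ (s0, 000000, BBBZ) ⊢ (s0, 00000, BBBBZ) ⊢ (s0, 0000, BBBBBZ) ⊢ (s0, 000, BBBBBBZ) ⊢ (s0, 00, BBBBBBBZ) ⊢ (s0, 0, BBBBBBBBZ) ⊢ (s0, ε, BBBBBBBBBZ)
All input consumed; M is in state s0.

s0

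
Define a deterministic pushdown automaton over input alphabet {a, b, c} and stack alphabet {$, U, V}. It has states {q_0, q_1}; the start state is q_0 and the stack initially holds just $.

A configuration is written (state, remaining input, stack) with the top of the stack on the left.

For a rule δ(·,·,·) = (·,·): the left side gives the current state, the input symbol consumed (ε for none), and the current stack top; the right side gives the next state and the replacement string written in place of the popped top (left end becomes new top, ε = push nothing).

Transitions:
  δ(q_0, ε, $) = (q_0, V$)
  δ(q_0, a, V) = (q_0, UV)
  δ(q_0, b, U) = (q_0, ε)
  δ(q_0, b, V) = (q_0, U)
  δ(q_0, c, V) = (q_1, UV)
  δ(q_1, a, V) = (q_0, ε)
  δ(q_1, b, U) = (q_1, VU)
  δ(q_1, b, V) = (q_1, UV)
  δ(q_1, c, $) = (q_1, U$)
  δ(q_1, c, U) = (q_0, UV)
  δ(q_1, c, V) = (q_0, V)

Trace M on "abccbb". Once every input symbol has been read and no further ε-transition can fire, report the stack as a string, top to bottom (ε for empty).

UV$

(q_0, abccbb, $)
  ε-move, top $: go to q_0, push V$ → (q_0, abccbb, V$)
  read a, top V: go to q_0, push UV → (q_0, bccbb, UV$)
  read b, top U: go to q_0, push ε → (q_0, ccbb, V$)
  read c, top V: go to q_1, push UV → (q_1, cbb, UV$)
  read c, top U: go to q_0, push UV → (q_0, bb, UVV$)
  read b, top U: go to q_0, push ε → (q_0, b, VV$)
  read b, top V: go to q_0, push U → (q_0, ε, UV$)
All input consumed in state q_0 with stack UV$.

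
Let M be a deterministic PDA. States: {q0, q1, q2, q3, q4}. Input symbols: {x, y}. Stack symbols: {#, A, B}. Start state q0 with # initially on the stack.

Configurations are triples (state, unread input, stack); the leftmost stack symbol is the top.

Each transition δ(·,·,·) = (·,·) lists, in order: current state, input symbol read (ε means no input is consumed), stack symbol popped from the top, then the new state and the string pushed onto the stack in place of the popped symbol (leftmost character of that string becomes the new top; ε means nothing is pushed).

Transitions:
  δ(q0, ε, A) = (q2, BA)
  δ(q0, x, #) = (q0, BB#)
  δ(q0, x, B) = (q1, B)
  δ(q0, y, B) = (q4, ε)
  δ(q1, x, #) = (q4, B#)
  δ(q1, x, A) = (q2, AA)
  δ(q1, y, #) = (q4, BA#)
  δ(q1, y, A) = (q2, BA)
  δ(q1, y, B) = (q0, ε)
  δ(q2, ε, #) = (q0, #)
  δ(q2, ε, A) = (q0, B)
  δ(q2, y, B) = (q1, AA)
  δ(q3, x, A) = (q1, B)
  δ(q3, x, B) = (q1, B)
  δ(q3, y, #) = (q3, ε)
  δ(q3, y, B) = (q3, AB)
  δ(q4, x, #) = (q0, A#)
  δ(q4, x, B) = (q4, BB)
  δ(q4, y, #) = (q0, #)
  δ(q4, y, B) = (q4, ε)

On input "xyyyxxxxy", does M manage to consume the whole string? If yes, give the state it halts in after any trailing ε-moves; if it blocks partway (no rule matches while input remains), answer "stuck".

(q0, xyyyxxxxy, #) ⊢ (q0, yyyxxxxy, BB#) ⊢ (q4, yyxxxxy, B#) ⊢ (q4, yxxxxy, #) ⊢ (q0, xxxxy, #) ⊢ (q0, xxxy, BB#) ⊢ (q1, xxy, BB#)
No transition for (q1, x, top B); M blocks with input xxy remaining.

stuck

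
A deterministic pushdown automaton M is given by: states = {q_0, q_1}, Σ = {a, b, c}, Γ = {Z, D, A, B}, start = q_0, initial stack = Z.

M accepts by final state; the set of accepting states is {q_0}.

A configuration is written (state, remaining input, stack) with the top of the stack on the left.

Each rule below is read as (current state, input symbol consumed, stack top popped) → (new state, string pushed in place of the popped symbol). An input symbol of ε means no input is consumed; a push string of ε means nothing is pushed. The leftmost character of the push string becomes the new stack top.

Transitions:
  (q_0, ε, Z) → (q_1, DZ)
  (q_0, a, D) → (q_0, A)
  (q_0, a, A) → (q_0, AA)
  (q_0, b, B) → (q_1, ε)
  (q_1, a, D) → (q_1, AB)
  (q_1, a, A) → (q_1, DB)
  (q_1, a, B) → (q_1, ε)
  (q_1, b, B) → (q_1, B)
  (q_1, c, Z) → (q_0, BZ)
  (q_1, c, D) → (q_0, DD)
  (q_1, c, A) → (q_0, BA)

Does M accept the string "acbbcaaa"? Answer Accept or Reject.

(q_0, acbbcaaa, Z)
  ε-move, top Z: go to q_1, push DZ → (q_1, acbbcaaa, DZ)
  read a, top D: go to q_1, push AB → (q_1, cbbcaaa, ABZ)
  read c, top A: go to q_0, push BA → (q_0, bbcaaa, BABZ)
  read b, top B: go to q_1, push ε → (q_1, bcaaa, ABZ)
No transition applies at (q_1, bcaaa, ABZ); input not fully consumed.

Reject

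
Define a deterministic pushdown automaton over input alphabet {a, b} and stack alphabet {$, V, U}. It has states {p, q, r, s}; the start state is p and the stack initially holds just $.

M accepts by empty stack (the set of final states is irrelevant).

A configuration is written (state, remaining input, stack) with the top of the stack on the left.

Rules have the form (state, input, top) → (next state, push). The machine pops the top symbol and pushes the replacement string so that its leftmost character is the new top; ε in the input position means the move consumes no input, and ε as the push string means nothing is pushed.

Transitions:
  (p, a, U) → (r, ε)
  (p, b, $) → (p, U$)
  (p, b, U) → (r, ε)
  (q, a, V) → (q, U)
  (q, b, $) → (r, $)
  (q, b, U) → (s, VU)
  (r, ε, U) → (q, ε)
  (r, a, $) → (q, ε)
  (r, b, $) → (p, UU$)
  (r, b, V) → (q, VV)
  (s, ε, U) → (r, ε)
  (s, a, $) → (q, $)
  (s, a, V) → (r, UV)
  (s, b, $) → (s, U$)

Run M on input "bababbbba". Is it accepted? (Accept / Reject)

(p, bababbbba, $)
  read b, top $: go to p, push U$ → (p, ababbbba, U$)
  read a, top U: go to r, push ε → (r, babbbba, $)
  read b, top $: go to p, push UU$ → (p, abbbba, UU$)
  read a, top U: go to r, push ε → (r, bbbba, U$)
  ε-move, top U: go to q, push ε → (q, bbbba, $)
  read b, top $: go to r, push $ → (r, bbba, $)
  read b, top $: go to p, push UU$ → (p, bba, UU$)
  read b, top U: go to r, push ε → (r, ba, U$)
  ε-move, top U: go to q, push ε → (q, ba, $)
  read b, top $: go to r, push $ → (r, a, $)
  read a, top $: go to q, push ε → (q, ε, ε)
All input consumed and the stack is empty.

Accept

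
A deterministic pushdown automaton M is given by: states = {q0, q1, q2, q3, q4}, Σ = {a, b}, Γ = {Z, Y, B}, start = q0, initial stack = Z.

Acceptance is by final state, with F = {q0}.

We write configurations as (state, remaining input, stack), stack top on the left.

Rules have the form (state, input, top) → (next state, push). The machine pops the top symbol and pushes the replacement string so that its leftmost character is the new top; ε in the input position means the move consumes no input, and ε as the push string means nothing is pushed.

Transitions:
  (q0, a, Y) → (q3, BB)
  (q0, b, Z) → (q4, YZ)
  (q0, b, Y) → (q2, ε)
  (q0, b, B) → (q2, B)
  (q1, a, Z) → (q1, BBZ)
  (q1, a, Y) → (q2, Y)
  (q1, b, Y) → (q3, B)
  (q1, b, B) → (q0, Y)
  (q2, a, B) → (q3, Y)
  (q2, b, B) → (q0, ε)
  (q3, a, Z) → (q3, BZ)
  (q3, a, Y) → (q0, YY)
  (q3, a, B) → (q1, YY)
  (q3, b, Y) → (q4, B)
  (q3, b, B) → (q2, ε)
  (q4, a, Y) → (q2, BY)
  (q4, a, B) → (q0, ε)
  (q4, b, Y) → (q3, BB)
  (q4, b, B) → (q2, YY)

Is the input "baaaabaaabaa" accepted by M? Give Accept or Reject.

(q0, baaaabaaabaa, Z)
  read b, top Z: go to q4, push YZ → (q4, aaaabaaabaa, YZ)
  read a, top Y: go to q2, push BY → (q2, aaabaaabaa, BYZ)
  read a, top B: go to q3, push Y → (q3, aabaaabaa, YYZ)
  read a, top Y: go to q0, push YY → (q0, abaaabaa, YYYZ)
  read a, top Y: go to q3, push BB → (q3, baaabaa, BBYYZ)
  read b, top B: go to q2, push ε → (q2, aaabaa, BYYZ)
  read a, top B: go to q3, push Y → (q3, aabaa, YYYZ)
  read a, top Y: go to q0, push YY → (q0, abaa, YYYYZ)
  read a, top Y: go to q3, push BB → (q3, baa, BBYYYZ)
  read b, top B: go to q2, push ε → (q2, aa, BYYYZ)
  read a, top B: go to q3, push Y → (q3, a, YYYYZ)
  read a, top Y: go to q0, push YY → (q0, ε, YYYYYZ)
All input consumed; state q0 ∈ F.

Accept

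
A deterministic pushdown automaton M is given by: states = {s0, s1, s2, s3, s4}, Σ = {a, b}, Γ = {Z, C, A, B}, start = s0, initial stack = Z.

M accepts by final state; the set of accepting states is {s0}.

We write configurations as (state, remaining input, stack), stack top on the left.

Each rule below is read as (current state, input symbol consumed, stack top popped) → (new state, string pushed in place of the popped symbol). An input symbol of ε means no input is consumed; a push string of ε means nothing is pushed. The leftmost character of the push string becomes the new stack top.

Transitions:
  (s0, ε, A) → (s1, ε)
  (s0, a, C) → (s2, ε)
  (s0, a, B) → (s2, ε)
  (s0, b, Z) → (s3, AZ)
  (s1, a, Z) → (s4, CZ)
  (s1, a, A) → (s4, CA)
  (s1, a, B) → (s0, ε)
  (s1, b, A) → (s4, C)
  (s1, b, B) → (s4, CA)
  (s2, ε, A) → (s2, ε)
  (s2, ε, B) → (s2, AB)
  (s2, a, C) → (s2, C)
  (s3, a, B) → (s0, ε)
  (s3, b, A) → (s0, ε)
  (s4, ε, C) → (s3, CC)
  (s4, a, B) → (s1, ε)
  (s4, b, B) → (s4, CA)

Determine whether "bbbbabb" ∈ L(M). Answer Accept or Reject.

(s0, bbbbabb, Z)
  read b, top Z: go to s3, push AZ → (s3, bbbabb, AZ)
  read b, top A: go to s0, push ε → (s0, bbabb, Z)
  read b, top Z: go to s3, push AZ → (s3, babb, AZ)
  read b, top A: go to s0, push ε → (s0, abb, Z)
No transition applies at (s0, abb, Z); input not fully consumed.

Reject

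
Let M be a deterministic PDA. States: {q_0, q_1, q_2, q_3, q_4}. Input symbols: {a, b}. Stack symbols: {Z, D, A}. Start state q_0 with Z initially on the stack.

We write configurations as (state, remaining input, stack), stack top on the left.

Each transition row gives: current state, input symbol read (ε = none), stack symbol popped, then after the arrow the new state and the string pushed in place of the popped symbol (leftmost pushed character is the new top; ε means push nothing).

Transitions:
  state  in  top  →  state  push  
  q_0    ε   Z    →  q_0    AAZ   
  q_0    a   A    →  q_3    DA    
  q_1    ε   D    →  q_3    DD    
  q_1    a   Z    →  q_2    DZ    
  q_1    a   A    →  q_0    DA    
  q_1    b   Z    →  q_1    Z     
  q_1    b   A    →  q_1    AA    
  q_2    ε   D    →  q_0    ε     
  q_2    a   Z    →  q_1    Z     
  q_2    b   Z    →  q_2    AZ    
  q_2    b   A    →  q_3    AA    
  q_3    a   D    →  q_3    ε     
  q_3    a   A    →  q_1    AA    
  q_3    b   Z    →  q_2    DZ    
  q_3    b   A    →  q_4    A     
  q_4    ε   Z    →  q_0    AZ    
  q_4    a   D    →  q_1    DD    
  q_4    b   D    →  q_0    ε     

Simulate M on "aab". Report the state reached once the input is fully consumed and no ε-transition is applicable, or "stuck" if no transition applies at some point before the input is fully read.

(q_0, aab, Z)
  ε-move, top Z: go to q_0, push AAZ → (q_0, aab, AAZ)
  read a, top A: go to q_3, push DA → (q_3, ab, DAAZ)
  read a, top D: go to q_3, push ε → (q_3, b, AAZ)
  read b, top A: go to q_4, push A → (q_4, ε, AAZ)
All input consumed; M is in state q_4.

q_4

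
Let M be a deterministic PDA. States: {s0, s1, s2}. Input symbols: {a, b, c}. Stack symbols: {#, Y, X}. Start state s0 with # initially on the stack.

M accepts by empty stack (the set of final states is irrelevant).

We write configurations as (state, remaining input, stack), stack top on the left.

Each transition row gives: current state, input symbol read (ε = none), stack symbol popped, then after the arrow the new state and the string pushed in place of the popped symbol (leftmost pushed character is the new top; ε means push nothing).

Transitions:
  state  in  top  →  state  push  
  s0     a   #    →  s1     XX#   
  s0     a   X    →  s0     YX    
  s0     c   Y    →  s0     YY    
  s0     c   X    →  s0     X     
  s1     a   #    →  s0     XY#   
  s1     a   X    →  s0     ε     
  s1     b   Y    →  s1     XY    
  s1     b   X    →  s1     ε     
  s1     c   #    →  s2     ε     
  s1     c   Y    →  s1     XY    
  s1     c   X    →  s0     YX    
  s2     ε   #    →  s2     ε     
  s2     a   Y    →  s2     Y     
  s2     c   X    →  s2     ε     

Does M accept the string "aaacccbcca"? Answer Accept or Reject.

(s0, aaacccbcca, #) ⊢ (s1, aacccbcca, XX#) ⊢ (s0, acccbcca, X#) ⊢ (s0, cccbcca, YX#) ⊢ (s0, ccbcca, YYX#) ⊢ (s0, cbcca, YYYX#) ⊢ (s0, bcca, YYYYX#)
No transition applies at (s0, bcca, YYYYX#); input not fully consumed.

Reject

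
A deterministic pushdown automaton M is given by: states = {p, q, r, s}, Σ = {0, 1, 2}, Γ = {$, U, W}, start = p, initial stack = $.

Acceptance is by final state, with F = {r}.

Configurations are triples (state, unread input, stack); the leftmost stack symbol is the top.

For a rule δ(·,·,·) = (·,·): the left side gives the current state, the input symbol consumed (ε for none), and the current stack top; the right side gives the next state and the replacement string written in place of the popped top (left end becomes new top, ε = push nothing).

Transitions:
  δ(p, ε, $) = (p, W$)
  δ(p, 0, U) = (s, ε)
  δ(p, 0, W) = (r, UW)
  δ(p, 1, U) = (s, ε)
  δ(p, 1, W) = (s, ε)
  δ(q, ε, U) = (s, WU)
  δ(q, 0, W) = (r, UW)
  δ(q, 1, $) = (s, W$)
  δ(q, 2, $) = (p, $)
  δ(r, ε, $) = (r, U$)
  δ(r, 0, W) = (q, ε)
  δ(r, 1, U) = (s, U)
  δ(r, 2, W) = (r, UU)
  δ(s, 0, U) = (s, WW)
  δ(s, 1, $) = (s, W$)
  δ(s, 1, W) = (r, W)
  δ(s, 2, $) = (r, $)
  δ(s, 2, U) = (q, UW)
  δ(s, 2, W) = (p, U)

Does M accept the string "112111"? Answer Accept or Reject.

Accept

(p, 112111, $)
  ε-move, top $: go to p, push W$ → (p, 112111, W$)
  read 1, top W: go to s, push ε → (s, 12111, $)
  read 1, top $: go to s, push W$ → (s, 2111, W$)
  read 2, top W: go to p, push U → (p, 111, U$)
  read 1, top U: go to s, push ε → (s, 11, $)
  read 1, top $: go to s, push W$ → (s, 1, W$)
  read 1, top W: go to r, push W → (r, ε, W$)
All input consumed; state r ∈ F.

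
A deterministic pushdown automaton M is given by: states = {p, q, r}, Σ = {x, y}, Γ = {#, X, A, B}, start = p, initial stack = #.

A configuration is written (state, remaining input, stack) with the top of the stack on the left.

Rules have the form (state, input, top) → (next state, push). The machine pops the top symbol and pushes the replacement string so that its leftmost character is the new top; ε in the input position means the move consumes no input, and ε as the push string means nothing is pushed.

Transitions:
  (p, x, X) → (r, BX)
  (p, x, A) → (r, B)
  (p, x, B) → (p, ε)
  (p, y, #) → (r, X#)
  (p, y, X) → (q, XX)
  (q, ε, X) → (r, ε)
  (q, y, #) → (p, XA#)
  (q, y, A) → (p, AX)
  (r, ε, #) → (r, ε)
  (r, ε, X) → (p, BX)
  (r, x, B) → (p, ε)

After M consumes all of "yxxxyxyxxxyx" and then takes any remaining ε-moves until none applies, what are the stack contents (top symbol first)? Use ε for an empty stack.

(p, yxxxyxyxxxyx, #) ⊢ (r, xxxyxyxxxyx, X#) ⊢ (p, xxxyxyxxxyx, BX#) ⊢ (p, xxyxyxxxyx, X#) ⊢ (r, xyxyxxxyx, BX#) ⊢ (p, yxyxxxyx, X#) ⊢ (q, xyxxxyx, XX#) ⊢ (r, xyxxxyx, X#) ⊢ (p, xyxxxyx, BX#) ⊢ (p, yxxxyx, X#) ⊢ (q, xxxyx, XX#) ⊢ (r, xxxyx, X#) ⊢ (p, xxxyx, BX#) ⊢ (p, xxyx, X#) ⊢ (r, xyx, BX#) ⊢ (p, yx, X#) ⊢ (q, x, XX#) ⊢ (r, x, X#) ⊢ (p, x, BX#) ⊢ (p, ε, X#)
All input consumed in state p with stack X#.

X#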